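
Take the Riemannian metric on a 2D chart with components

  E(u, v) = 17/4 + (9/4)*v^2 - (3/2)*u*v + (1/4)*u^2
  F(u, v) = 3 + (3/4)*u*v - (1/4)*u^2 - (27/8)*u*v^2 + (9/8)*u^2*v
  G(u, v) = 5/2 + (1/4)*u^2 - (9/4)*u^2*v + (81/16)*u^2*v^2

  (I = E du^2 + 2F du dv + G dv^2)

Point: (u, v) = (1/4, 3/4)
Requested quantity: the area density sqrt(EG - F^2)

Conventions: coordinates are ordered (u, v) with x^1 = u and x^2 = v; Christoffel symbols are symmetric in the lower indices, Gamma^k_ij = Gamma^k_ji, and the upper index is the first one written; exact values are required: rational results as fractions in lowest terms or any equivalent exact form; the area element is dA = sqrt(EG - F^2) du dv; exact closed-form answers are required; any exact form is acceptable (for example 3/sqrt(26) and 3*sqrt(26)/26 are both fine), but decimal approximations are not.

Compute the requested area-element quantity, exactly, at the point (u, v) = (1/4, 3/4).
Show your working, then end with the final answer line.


E = 21/4, F = 173/64, G = 10601/4096; EG - F^2 = 102905/16384

Answer: sqrt(EG - F^2) = sqrt(102905)/128


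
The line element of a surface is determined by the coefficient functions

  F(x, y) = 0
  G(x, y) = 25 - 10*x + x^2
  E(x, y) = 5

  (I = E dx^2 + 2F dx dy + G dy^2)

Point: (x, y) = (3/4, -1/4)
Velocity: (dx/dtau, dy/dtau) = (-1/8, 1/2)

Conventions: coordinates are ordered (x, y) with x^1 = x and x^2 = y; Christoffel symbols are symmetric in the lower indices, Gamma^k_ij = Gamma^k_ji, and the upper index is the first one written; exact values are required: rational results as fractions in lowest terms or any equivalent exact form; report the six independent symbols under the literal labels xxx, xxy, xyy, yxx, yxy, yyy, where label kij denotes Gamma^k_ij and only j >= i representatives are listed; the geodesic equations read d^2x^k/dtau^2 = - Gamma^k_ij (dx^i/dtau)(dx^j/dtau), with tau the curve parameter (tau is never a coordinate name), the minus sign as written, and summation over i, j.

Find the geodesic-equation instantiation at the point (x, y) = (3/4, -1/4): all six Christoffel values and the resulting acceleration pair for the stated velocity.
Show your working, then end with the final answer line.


E = 5, F = 0, G = 289/16 at the point
E_x = 0, E_y = 0, F_x = 0, F_y = 0, G_x = -17/2, G_y = 0
EG - F^2 = 1445/16;  g^inv = (16/1445) * [[289/16, 0], [0, 5]]
first-kind symbols [ij,l] = (1/2)(d_i g_jl + d_j g_il - d_l g_ij): [xx,x] = E_x/2 = 0, [xx,y] = F_x - E_y/2 = 0, [xy,x] = E_y/2 = 0, [xy,y] = G_x/2 = -17/4, [yy,x] = F_y - G_x/2 = 17/4, [yy,y] = G_y/2 = 0
Gamma^x_ij = (G*[ij,x] - F*[ij,y])/(EG - F^2), Gamma^y_ij = (E*[ij,y] - F*[ij,x])/(EG - F^2)
Gamma_xxx = 0, Gamma_xxy = 0, Gamma_xyy = 17/20, Gamma_yxx = 0, Gamma_yxy = -4/17, Gamma_yyy = 0
d^2x/dtau^2 = -(Gamma_xxx*(-1/8)^2 + 2*Gamma_xxy*(-1/8)*(1/2) + Gamma_xyy*(1/2)^2) = -17/80
d^2y/dtau^2 = -(Gamma_yxx*(-1/8)^2 + 2*Gamma_yxy*(-1/8)*(1/2) + Gamma_yyy*(1/2)^2) = -1/34

Answer: Gamma_xxx = 0, Gamma_xxy = 0, Gamma_xyy = 17/20, Gamma_yxx = 0, Gamma_yxy = -4/17, Gamma_yyy = 0; accelerations (d^2x/dtau^2, d^2y/dtau^2) = (-17/80, -1/34)


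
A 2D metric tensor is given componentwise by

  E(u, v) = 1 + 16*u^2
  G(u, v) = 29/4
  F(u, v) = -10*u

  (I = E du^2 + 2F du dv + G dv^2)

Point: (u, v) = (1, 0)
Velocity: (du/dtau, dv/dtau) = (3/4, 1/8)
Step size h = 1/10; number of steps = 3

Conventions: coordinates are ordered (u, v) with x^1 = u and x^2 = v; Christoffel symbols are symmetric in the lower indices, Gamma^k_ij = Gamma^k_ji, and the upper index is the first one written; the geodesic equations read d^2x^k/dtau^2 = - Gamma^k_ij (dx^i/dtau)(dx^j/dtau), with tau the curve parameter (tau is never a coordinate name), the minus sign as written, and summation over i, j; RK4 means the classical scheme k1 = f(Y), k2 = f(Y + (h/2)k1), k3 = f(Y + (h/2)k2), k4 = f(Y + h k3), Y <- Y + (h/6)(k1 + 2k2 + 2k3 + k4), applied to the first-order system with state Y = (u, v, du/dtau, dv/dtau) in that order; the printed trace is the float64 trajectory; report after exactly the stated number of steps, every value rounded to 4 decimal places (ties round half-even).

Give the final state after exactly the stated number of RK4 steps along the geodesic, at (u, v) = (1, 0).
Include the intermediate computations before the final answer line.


f(Y) = (du/dtau, dv/dtau, -Gamma^u_ij Y'^i Y'^j, -Gamma^v_ij Y'^i Y'^j) with the Gammas evaluated at the stage position; h = 0.100000; intermediate values shown to 6 dp
step 0: u = 1.0000, v = 0.0000, du/dtau = 0.7500, dv/dtau = 0.1250
step 1:
  k1: at (u, v) = (1.000000, 0.000000), (du/dtau, dv/dtau) = (0.750000, 0.125000); Gamma_uuu = 0.688172, Gamma_uuv = 0.000000, Gamma_uvv = 0.000000, Gamma_vuu = -0.430108, Gamma_vuv = 0.000000, Gamma_vvv = 0.000000; k1 = (0.750000, 0.125000, -0.387097, 0.241935)
  k2: at (u, v) = (1.037500, 0.006250), (du/dtau, dv/dtau) = (0.730645, 0.137097); Gamma_uuu = 0.678312, Gamma_uuv = 0.000000, Gamma_uvv = 0.000000, Gamma_vuu = -0.408622, Gamma_vuv = 0.000000, Gamma_vvv = 0.000000; k2 = (0.730645, 0.137097, -0.362112, 0.218140)
  k3: at (u, v) = (1.036532, 0.006855), (du/dtau, dv/dtau) = (0.731894, 0.135907); Gamma_uuu = 0.678570, Gamma_uuv = 0.000000, Gamma_uvv = 0.000000, Gamma_vuu = -0.409159, Gamma_vuv = 0.000000, Gamma_vvv = 0.000000; k3 = (0.731894, 0.135907, -0.363489, 0.219174)
  k4: at (u, v) = (1.073189, 0.013591), (du/dtau, dv/dtau) = (0.713651, 0.146917); Gamma_uuu = 0.668712, Gamma_uuv = 0.000000, Gamma_uvv = 0.000000, Gamma_vuu = -0.389442, Gamma_vuv = 0.000000, Gamma_vvv = 0.000000; k4 = (0.713651, 0.146917, -0.340574, 0.198342)
  Y <- Y + (h/6)(k1 + 2k2 + 2k3 + k4): u = 1.0731, v = 0.0136, du/dtau = 0.7137, dv/dtau = 0.1469
step 2:
  k1: at (u, v) = (1.073146, 0.013632), (du/dtau, dv/dtau) = (0.713685, 0.146915); Gamma_uuu = 0.668724, Gamma_uuv = 0.000000, Gamma_uvv = 0.000000, Gamma_vuu = -0.389465, Gamma_vuv = 0.000000, Gamma_vvv = 0.000000; k1 = (0.713685, 0.146915, -0.340612, 0.198373)
  k2: at (u, v) = (1.108830, 0.020978), (du/dtau, dv/dtau) = (0.696655, 0.156834); Gamma_uuu = 0.658987, Gamma_uuv = 0.000000, Gamma_uvv = 0.000000, Gamma_vuu = -0.371443, Gamma_vuv = 0.000000, Gamma_vvv = 0.000000; k2 = (0.696655, 0.156834, -0.319825, 0.180272)
  k3: at (u, v) = (1.107978, 0.021474), (du/dtau, dv/dtau) = (0.697694, 0.155929); Gamma_uuu = 0.659220, Gamma_uuv = 0.000000, Gamma_uvv = 0.000000, Gamma_vuu = -0.371860, Gamma_vuv = 0.000000, Gamma_vvv = 0.000000; k3 = (0.697694, 0.155929, -0.320893, 0.181013)
  k4: at (u, v) = (1.142915, 0.029225), (du/dtau, dv/dtau) = (0.681596, 0.165016); Gamma_uuu = 0.649612, Gamma_uuv = 0.000000, Gamma_uvv = 0.000000, Gamma_vuu = -0.355239, Gamma_vuv = 0.000000, Gamma_vvv = 0.000000; k4 = (0.681596, 0.165016, -0.301793, 0.165034)
  Y <- Y + (h/6)(k1 + 2k2 + 2k3 + k4): u = 1.1429, v = 0.0293, du/dtau = 0.6816, dv/dtau = 0.1650
step 3:
  k1: at (u, v) = (1.142878, 0.029256), (du/dtau, dv/dtau) = (0.681621, 0.165015); Gamma_uuu = 0.649623, Gamma_uuv = 0.000000, Gamma_uvv = 0.000000, Gamma_vuu = -0.355256, Gamma_vuv = 0.000000, Gamma_vvv = 0.000000; k1 = (0.681621, 0.165015, -0.301820, 0.165055)
  k2: at (u, v) = (1.176960, 0.037507), (du/dtau, dv/dtau) = (0.666530, 0.173267); Gamma_uuu = 0.640223, Gamma_uuv = 0.000000, Gamma_uvv = 0.000000, Gamma_vuu = -0.339977, Gamma_vuv = 0.000000, Gamma_vvv = 0.000000; k2 = (0.666530, 0.173267, -0.284427, 0.151039)
  k3: at (u, v) = (1.176205, 0.037920), (du/dtau, dv/dtau) = (0.667400, 0.172567); Gamma_uuu = 0.640431, Gamma_uuv = 0.000000, Gamma_uvv = 0.000000, Gamma_vuu = -0.340306, Gamma_vuv = 0.000000, Gamma_vvv = 0.000000; k3 = (0.667400, 0.172567, -0.285263, 0.151580)
  k4: at (u, v) = (1.209619, 0.046513), (du/dtau, dv/dtau) = (0.653095, 0.180173); Gamma_uuu = 0.631225, Gamma_uuv = 0.000000, Gamma_uvv = 0.000000, Gamma_vuu = -0.326149, Gamma_vuv = 0.000000, Gamma_vvv = 0.000000; k4 = (0.653095, 0.180173, -0.269239, 0.139113)
  Y <- Y + (h/6)(k1 + 2k2 + 2k3 + k4): u = 1.2096, v = 0.0465, du/dtau = 0.6531, dv/dtau = 0.1802

Answer: u = 1.2096, v = 0.0465, du/dtau = 0.6531, dv/dtau = 0.1802


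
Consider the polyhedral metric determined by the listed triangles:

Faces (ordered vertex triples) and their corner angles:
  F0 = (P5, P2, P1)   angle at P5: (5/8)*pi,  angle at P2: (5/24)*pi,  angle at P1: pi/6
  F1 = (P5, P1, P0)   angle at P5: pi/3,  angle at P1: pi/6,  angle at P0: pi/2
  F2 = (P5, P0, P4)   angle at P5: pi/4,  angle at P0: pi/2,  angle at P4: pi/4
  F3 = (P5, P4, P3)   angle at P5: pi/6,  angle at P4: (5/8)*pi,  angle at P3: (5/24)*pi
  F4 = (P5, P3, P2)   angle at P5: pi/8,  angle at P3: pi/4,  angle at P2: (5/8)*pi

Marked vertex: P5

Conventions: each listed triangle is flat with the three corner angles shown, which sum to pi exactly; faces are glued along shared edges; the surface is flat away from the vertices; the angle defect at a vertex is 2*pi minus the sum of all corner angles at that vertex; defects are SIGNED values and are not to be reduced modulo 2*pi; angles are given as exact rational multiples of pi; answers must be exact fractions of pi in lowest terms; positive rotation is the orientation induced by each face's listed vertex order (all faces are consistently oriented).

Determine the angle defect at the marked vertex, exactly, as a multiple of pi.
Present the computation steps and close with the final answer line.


Sum of corner angles at P5: (3/2)*pi
defect = 2*pi - (3/2)*pi

Answer: defect(P5) = pi/2


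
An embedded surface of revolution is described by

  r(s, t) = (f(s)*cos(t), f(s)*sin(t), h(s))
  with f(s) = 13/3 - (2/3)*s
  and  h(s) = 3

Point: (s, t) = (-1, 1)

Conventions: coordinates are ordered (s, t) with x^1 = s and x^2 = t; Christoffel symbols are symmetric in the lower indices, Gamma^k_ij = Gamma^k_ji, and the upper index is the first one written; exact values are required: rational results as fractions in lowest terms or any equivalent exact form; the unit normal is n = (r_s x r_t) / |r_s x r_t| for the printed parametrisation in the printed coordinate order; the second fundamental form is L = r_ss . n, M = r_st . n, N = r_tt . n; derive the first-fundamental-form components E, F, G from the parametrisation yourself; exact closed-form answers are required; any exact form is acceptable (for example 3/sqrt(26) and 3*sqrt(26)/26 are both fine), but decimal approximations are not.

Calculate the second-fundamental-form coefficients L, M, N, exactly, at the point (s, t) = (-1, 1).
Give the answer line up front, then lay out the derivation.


Answer: L = 0, M = 0, N = 0

f = 5, f' = -2/3, f'' = 0, h' = 0, h'' = 0
E = 4/9, F = 0, G = 25; answer radicand W^2 = 4/9
unnormalised second-form numerators: l = 0, m = 0, n = 0; L = l/sqrt(4/9), and similarly M = m/sqrt(W^2), N = n/sqrt(W^2)


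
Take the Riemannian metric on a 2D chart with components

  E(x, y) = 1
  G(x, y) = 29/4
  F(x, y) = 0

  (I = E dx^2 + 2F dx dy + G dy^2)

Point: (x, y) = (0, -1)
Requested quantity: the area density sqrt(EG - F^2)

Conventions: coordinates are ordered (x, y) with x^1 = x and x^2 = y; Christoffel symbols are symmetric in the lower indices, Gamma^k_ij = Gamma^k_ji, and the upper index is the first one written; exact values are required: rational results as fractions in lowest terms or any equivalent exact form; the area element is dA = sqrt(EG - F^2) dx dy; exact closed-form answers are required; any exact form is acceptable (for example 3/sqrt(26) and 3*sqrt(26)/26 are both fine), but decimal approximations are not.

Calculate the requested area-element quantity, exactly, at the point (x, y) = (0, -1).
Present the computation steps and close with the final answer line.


E = 1, F = 0, G = 29/4; EG - F^2 = 29/4

Answer: sqrt(EG - F^2) = sqrt(29)/2


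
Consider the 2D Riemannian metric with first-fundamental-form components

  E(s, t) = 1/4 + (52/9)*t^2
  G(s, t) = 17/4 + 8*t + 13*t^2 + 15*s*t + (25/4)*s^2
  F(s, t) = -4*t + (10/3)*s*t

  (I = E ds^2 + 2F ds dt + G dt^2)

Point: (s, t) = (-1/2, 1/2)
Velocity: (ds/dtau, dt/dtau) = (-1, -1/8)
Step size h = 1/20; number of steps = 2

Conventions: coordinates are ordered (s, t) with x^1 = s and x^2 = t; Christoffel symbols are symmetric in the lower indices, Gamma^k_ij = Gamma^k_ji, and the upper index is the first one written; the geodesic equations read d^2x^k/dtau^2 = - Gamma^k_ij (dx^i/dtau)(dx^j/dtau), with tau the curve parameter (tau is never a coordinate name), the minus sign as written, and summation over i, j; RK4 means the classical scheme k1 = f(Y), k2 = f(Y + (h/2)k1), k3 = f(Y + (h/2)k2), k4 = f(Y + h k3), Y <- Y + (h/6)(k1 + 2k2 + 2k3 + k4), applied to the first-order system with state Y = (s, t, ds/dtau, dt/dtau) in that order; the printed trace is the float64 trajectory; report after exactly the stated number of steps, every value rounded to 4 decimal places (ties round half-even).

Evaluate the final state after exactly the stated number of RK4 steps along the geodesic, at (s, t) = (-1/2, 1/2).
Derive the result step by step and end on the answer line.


f(Y) = (ds/dtau, dt/dtau, -Gamma^s_ij Y'^i Y'^j, -Gamma^t_ij Y'^i Y'^j) with the Gammas evaluated at the stage position; h = 0.050000; intermediate values shown to 6 dp
step 0: s = -0.5000, t = 0.5000, ds/dtau = -1.0000, dt/dtau = -0.1250
step 1:
  k1: at (s, t) = (-0.500000, 0.500000), (ds/dtau, dt/dtau) = (-1.000000, -0.125000); Gamma_sss = -0.446734, Gamma_sst = 3.698992, Gamma_stt = -5.091265, Gamma_tss = -0.267164, Gamma_tst = 1.192535, Gamma_ttt = -0.824188; k1 = (-1.000000, -0.125000, -0.398463, -0.018091)
  k2: at (s, t) = (-0.525000, 0.496875), (ds/dtau, dt/dtau) = (-1.009962, -0.125452); Gamma_sss = -0.473096, Gamma_sst = 3.791612, Gamma_stt = -5.267696, Gamma_tss = -0.277603, Gamma_tst = 1.220006, Gamma_ttt = -0.922528; k2 = (-1.009962, -0.125452, -0.395337, -0.011475)
  k3: at (s, t) = (-0.525249, 0.496864), (ds/dtau, dt/dtau) = (-1.009883, -0.125287); Gamma_sss = -0.473349, Gamma_sst = 3.792423, Gamma_stt = -5.269140, Gamma_tss = -0.277707, Gamma_tst = 1.220271, Gamma_ttt = -0.923427; k3 = (-1.009883, -0.125287, -0.394213, -0.011072)
  k4: at (s, t) = (-0.550494, 0.493736), (ds/dtau, dt/dtau) = (-1.019711, -0.125554); Gamma_sss = -0.501376, Gamma_sst = 3.887672, Gamma_stt = -5.463631, Gamma_tss = -0.288629, Gamma_tst = 1.247830, Gamma_ttt = -1.028796; k4 = (-1.019711, -0.125554, -0.388001, -0.003179)
  Y <- Y + (h/6)(k1 + 2k2 + 2k3 + k4): s = -0.5505, t = 0.4937, ds/dtau = -1.0197, dt/dtau = -0.1256
step 2:
  k1: at (s, t) = (-0.550495, 0.493733), (ds/dtau, dt/dtau) = (-1.019713, -0.125553); Gamma_sss = -0.501379, Gamma_sst = 3.887691, Gamma_stt = -5.463689, Gamma_tss = -0.288629, Gamma_tst = 1.247832, Gamma_ttt = -1.028814; k1 = (-1.019713, -0.125553, -0.387998, -0.003176)
  k2: at (s, t) = (-0.575988, 0.490594), (ds/dtau, dt/dtau) = (-1.029413, -0.125632); Gamma_sss = -0.531114, Gamma_sst = 3.985265, Gamma_stt = -5.677634, Gamma_tss = -0.300021, Gamma_tst = 1.275257, Gamma_ttt = -1.141514; k2 = (-1.029413, -0.125632, -0.378381, 0.006095)
  k3: at (s, t) = (-0.576230, 0.490592), (ds/dtau, dt/dtau) = (-1.029173, -0.125401); Gamma_sss = -0.531380, Gamma_sst = 3.986032, Gamma_stt = -5.679146, Gamma_tss = -0.300130, Gamma_tst = 1.275510, Gamma_ttt = -1.142443; k3 = (-1.029173, -0.125401, -0.376724, 0.006630)
  k4: at (s, t) = (-0.601954, 0.487463), (ds/dtau, dt/dtau) = (-1.038549, -0.125222); Gamma_sss = -0.562825, Gamma_sst = 4.085306, Gamma_stt = -5.913440, Gamma_tss = -0.311965, Gamma_tst = 1.302500, Gamma_ttt = -1.262571; k4 = (-1.038549, -0.125222, -0.362798, 0.017501)
  Y <- Y + (h/6)(k1 + 2k2 + 2k3 + k4): s = -0.6020, t = 0.4875, ds/dtau = -1.0386, dt/dtau = -0.1252

Answer: s = -0.6020, t = 0.4875, ds/dtau = -1.0386, dt/dtau = -0.1252


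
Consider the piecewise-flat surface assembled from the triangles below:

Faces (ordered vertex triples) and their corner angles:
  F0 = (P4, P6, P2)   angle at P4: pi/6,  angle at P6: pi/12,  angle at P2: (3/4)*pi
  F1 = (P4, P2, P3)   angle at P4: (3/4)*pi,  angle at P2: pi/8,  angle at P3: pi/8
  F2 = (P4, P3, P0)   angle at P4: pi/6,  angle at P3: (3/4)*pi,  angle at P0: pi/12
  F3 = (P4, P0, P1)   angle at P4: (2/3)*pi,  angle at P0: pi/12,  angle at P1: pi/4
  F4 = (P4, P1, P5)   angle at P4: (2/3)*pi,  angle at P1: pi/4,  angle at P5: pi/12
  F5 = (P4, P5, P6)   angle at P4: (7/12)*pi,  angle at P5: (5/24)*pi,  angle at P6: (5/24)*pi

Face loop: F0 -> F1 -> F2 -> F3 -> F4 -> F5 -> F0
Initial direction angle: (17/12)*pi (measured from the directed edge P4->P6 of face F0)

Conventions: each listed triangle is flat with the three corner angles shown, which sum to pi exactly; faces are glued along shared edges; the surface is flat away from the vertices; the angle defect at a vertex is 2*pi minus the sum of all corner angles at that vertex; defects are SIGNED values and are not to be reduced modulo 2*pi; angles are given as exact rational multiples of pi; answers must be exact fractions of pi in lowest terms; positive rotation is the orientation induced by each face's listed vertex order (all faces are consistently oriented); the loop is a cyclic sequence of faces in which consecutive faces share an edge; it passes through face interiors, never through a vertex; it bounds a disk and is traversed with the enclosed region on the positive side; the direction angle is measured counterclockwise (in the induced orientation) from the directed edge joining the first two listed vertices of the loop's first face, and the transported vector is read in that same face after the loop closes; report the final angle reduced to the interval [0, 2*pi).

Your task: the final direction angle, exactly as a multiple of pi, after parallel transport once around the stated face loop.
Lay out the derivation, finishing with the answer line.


enclosed vertex P4: corner angles sum to 3*pi, defect = 2*pi - 3*pi = -pi
summing the enclosed defects onto the initial angle, mod 2*pi in the induced orientation:
final angle = (17/12)*pi - pi = (5/12)*pi (mod 2*pi)

Answer: final direction angle = (5/12)*pi


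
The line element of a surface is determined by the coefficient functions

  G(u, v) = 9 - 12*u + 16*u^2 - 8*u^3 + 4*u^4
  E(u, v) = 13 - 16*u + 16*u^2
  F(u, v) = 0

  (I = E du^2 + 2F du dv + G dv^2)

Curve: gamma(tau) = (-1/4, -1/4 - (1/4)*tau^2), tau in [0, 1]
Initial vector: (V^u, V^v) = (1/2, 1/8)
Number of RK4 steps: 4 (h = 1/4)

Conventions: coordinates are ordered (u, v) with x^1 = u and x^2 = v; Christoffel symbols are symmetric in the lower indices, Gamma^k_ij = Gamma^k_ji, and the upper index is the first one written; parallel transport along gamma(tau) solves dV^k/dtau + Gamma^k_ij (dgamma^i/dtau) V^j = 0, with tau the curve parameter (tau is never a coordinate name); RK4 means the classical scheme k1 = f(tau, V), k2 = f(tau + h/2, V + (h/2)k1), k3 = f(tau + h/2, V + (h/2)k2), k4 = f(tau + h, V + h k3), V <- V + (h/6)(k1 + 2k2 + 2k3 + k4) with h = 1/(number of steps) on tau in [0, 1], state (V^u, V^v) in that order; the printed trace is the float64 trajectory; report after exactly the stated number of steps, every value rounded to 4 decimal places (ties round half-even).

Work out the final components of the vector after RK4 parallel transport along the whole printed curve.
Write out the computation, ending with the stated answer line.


gamma'(tau) = (0, -(1/2)*tau); f(tau, V)^k = -Gamma^k_ij(gamma(tau)) gamma'^i(tau) V^j; h = 1/4; intermediate values shown to 6 dp
curve data and Christoffel symbols at the stage parameters:
  tau = 0.000000: gamma = (-0.250000, -0.250000), gamma' = (0.000000, 0.000000); Gamma_uuu = -0.666667, Gamma_uuv = 0.000000, Gamma_uvv = 0.604167, Gamma_vuu = 0.000000, Gamma_vuv = -0.827586, Gamma_vvv = 0.000000
  tau = 0.125000: gamma = (-0.250000, -0.253906), gamma' = (0.000000, -0.062500); Gamma_uuu = -0.666667, Gamma_uuv = 0.000000, Gamma_uvv = 0.604167, Gamma_vuu = 0.000000, Gamma_vuv = -0.827586, Gamma_vvv = 0.000000
  tau = 0.250000: gamma = (-0.250000, -0.265625), gamma' = (0.000000, -0.125000); Gamma_uuu = -0.666667, Gamma_uuv = 0.000000, Gamma_uvv = 0.604167, Gamma_vuu = 0.000000, Gamma_vuv = -0.827586, Gamma_vvv = 0.000000
  tau = 0.375000: gamma = (-0.250000, -0.285156), gamma' = (0.000000, -0.187500); Gamma_uuu = -0.666667, Gamma_uuv = 0.000000, Gamma_uvv = 0.604167, Gamma_vuu = 0.000000, Gamma_vuv = -0.827586, Gamma_vvv = 0.000000
  tau = 0.500000: gamma = (-0.250000, -0.312500), gamma' = (0.000000, -0.250000); Gamma_uuu = -0.666667, Gamma_uuv = 0.000000, Gamma_uvv = 0.604167, Gamma_vuu = 0.000000, Gamma_vuv = -0.827586, Gamma_vvv = 0.000000
  tau = 0.625000: gamma = (-0.250000, -0.347656), gamma' = (0.000000, -0.312500); Gamma_uuu = -0.666667, Gamma_uuv = 0.000000, Gamma_uvv = 0.604167, Gamma_vuu = 0.000000, Gamma_vuv = -0.827586, Gamma_vvv = 0.000000
  tau = 0.750000: gamma = (-0.250000, -0.390625), gamma' = (0.000000, -0.375000); Gamma_uuu = -0.666667, Gamma_uuv = 0.000000, Gamma_uvv = 0.604167, Gamma_vuu = 0.000000, Gamma_vuv = -0.827586, Gamma_vvv = 0.000000
  tau = 0.875000: gamma = (-0.250000, -0.441406), gamma' = (0.000000, -0.437500); Gamma_uuu = -0.666667, Gamma_uuv = 0.000000, Gamma_uvv = 0.604167, Gamma_vuu = 0.000000, Gamma_vuv = -0.827586, Gamma_vvv = 0.000000
  tau = 1.000000: gamma = (-0.250000, -0.500000), gamma' = (0.000000, -0.500000); Gamma_uuu = -0.666667, Gamma_uuv = 0.000000, Gamma_uvv = 0.604167, Gamma_vuu = 0.000000, Gamma_vuv = -0.827586, Gamma_vvv = 0.000000
step 0: V^u = 0.5000, V^v = 0.1250
step 1: k1 = (0.000000, 0.000000), k2 = (0.004720, -0.025862), k3 = (0.004598, -0.025893), k4 = (0.008951, -0.051843); V <- V + (h/6)(k1 + 2k2 + 2k3 + k4): V^u = 0.5011, V^v = 0.1185
step 2: k1 = (0.008951, -0.051843), k2 = (0.012693, -0.077938), k3 = (0.012323, -0.078011), k4 = (0.014957, -0.104324); V <- V + (h/6)(k1 + 2k2 + 2k3 + k4): V^u = 0.5042, V^v = 0.0990
step 3: k1 = (0.014957, -0.104324), k2 = (0.016234, -0.130888), k3 = (0.015607, -0.130929), k4 = (0.015019, -0.157696); V <- V + (h/6)(k1 + 2k2 + 2k3 + k4): V^u = 0.5081, V^v = 0.0663
step 4: k1 = (0.015019, -0.157696), k2 = (0.012311, -0.184659), k3 = (0.011420, -0.184536), k4 = (0.006088, -0.211443); V <- V + (h/6)(k1 + 2k2 + 2k3 + k4): V^u = 0.5110, V^v = 0.0201

Answer: V^u = 0.5110, V^v = 0.0201


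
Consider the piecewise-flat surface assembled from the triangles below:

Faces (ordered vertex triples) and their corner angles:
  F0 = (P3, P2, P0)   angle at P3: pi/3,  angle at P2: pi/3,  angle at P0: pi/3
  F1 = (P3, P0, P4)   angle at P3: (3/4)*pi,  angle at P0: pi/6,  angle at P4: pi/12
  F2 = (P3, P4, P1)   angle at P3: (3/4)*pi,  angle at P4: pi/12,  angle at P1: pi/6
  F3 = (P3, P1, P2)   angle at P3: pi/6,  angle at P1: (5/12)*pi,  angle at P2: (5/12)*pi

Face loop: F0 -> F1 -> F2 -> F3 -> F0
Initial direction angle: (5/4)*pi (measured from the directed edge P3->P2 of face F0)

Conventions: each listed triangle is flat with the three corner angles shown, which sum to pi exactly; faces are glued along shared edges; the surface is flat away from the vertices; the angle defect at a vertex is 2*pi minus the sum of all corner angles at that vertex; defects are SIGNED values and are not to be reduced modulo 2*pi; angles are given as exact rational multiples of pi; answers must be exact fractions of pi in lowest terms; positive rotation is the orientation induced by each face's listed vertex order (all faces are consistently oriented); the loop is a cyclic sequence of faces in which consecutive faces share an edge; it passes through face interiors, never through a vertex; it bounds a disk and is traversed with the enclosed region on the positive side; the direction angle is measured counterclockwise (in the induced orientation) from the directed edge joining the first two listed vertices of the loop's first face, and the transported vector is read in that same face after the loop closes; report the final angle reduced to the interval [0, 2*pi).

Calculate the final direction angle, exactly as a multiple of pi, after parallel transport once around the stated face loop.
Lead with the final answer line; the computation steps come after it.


Answer: final direction angle = (5/4)*pi

enclosed vertex P3: corner angles sum to 2*pi, defect = 2*pi - 2*pi = 0
holonomy = initial angle + sum of enclosed defects (mod 2*pi), positive in the induced orientation
final angle = (5/4)*pi + 0 = (5/4)*pi (mod 2*pi)


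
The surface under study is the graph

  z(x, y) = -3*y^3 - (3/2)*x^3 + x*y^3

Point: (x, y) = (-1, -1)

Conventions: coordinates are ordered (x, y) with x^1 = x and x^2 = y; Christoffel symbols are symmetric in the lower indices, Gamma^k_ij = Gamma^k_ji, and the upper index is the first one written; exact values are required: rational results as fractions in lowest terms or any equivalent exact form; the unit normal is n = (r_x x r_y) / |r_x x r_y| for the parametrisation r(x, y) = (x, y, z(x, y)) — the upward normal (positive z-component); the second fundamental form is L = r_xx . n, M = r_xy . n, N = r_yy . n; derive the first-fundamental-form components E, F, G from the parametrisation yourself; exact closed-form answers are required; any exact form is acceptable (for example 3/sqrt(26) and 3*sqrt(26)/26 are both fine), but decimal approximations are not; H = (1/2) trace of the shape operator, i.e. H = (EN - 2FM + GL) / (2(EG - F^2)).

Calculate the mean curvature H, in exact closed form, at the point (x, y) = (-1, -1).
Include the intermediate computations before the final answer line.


z_x = -11/2, z_y = -12, z_xx = 9, z_xy = 3, z_yy = 24
E = 125/4, F = 66, G = 145; answer radicand W^2 = 701/4
unnormalised second-form numerators: l = 9, m = 3, n = 24; L = l/sqrt(701/4), and similarly M = m/sqrt(W^2), N = n/sqrt(W^2)
H = (E*n - 2*F*m + G*l) / (2*(EG - F^2)*sqrt(W^2)); E*n - 2*F*m + G*l = 1659, EG - F^2 = 701/4, so H = (3318/701)/sqrt(701/4)

Answer: H = 6636*sqrt(701)/491401


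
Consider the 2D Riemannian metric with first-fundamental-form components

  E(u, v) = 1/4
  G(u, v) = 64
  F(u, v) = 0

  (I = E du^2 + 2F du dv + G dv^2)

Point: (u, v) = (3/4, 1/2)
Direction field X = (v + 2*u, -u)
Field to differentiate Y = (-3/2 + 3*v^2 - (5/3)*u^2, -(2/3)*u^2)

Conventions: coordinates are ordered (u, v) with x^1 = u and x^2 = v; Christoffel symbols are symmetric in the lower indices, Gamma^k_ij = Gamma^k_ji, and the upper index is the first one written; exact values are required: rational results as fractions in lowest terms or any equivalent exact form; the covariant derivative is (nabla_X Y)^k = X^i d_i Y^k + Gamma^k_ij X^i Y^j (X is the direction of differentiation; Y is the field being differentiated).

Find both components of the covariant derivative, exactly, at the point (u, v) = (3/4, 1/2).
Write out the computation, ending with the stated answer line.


E = 1/4, F = 0, G = 64 at the point
E_u = 0, E_v = 0, F_u = 0, F_v = 0, G_u = 0, G_v = 0
EG - F^2 = 16;  g^inv = (1/16) * [[64, 0], [0, 1/4]]
first-kind symbols [ij,l] = (1/2)(d_i g_jl + d_j g_il - d_l g_ij): [uu,u] = E_u/2 = 0, [uu,v] = F_u - E_v/2 = 0, [uv,u] = E_v/2 = 0, [uv,v] = G_u/2 = 0, [vv,u] = F_v - G_u/2 = 0, [vv,v] = G_v/2 = 0
Gamma^u_ij = (G*[ij,u] - F*[ij,v])/(EG - F^2), Gamma^v_ij = (E*[ij,v] - F*[ij,u])/(EG - F^2)
Gamma_uuu = 0, Gamma_uuv = 0, Gamma_uvv = 0, Gamma_vuu = 0, Gamma_vuv = 0, Gamma_vvv = 0
X = (2, -3/4), Y = (-27/16, -3/8) at the point

Answer: (nabla_X Y)^u = -29/4, (nabla_X Y)^v = -2


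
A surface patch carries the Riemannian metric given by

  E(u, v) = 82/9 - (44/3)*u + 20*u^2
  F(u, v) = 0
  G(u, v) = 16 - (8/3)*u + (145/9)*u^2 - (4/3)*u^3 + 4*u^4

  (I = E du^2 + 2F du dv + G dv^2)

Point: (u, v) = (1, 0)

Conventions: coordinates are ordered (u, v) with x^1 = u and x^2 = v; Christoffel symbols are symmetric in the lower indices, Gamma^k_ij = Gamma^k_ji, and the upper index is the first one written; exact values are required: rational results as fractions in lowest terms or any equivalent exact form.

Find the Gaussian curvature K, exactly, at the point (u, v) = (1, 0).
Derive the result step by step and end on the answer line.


E = 130/9, F = 0, G = 289/9, EG - F^2 = 37570/81 at the point
E_u = 76/3, E_v = 0, F_u = 0, F_v = 0, G_u = 374/9, G_v = 0
E_vv = 0, F_uv = 0, G_uu = 650/9
By Brioschi, K is (det M1 - det M2) divided by (EG - F^2) squared.
M1 = [[-E_vv/2 + F_uv - G_uu/2, E_u/2, F_u - E_v/2], [F_v - G_u/2, E, F], [G_v/2, F, G]] = [[-325/9, 38/3, 0], [-187/9, 130/9, 0], [0, 0, 289/9]]; det M1 = -6049348/729
M2 = [[0, E_v/2, G_u/2], [E_v/2, E, F], [G_u/2, F, G]] = [[0, 0, 187/9], [0, 130/9, 0], [187/9, 0, 289/9]]; det M2 = -4545970/729
det M1 - det M2 = -167042/81; K = -167042/81 / (37570/81)^2 = -81/8450

Answer: K = -81/8450


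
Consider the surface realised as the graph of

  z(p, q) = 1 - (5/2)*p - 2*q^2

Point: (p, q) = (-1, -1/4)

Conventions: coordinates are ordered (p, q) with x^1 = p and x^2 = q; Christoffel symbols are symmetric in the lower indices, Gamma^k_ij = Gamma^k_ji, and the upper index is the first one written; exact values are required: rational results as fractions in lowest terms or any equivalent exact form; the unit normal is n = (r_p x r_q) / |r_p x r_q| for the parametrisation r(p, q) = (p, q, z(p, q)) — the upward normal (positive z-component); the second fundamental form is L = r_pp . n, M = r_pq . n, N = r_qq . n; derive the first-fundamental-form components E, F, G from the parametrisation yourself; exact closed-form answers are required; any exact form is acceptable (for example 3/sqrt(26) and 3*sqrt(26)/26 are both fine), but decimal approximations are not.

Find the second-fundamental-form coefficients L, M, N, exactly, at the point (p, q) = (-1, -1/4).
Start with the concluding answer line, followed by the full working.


Answer: L = 0, M = 0, N = -8*sqrt(33)/33

z_p = -5/2, z_q = 1, z_pp = 0, z_pq = 0, z_qq = -4
E = 29/4, F = -5/2, G = 2; answer radicand W^2 = 33/4
unnormalised second-form numerators: l = 0, m = 0, n = -4; L = l/sqrt(33/4), and similarly M = m/sqrt(W^2), N = n/sqrt(W^2)


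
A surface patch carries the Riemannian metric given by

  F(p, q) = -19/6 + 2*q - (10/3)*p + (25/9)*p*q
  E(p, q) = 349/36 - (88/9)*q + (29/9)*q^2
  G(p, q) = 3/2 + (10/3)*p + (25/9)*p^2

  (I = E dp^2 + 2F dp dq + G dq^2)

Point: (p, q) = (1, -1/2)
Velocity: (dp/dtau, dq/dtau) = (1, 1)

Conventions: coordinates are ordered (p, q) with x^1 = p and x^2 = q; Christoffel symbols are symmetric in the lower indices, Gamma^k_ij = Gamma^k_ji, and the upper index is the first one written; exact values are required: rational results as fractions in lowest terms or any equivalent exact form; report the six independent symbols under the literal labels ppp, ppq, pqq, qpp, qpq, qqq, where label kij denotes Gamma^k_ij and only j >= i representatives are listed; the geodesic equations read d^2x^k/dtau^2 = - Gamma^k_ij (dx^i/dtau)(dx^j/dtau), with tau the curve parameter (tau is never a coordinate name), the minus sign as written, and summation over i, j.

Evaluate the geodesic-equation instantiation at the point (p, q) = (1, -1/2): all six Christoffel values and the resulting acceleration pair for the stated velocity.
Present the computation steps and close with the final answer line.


E = 277/18, F = -80/9, G = 137/18 at the point
E_p = 0, E_q = -13, F_p = -85/18, F_q = 43/9, G_p = 80/9, G_q = 0
EG - F^2 = 12349/324;  g^inv = (324/12349) * [[137/18, 80/9], [80/9, 277/18]]
first-kind symbols [ij,l] = (1/2)(d_i g_jl + d_j g_il - d_l g_ij): [pp,p] = E_p/2 = 0, [pp,q] = F_p - E_q/2 = 16/9, [pq,p] = E_q/2 = -13/2, [pq,q] = G_p/2 = 40/9, [qq,p] = F_q - G_p/2 = 1/3, [qq,q] = G_q/2 = 0
Gamma^p_ij = (G*[ij,p] - F*[ij,q])/(EG - F^2), Gamma^q_ij = (E*[ij,q] - F*[ij,p])/(EG - F^2)
Gamma_ppp = 5120/12349, Gamma_ppq = -3229/12349, Gamma_pqq = 822/12349, Gamma_qpp = 8864/12349, Gamma_qpq = 3440/12349, Gamma_qqq = 960/12349
d^2p/dtau^2 = -(Gamma_ppp*(1)^2 + 2*Gamma_ppq*(1)*(1) + Gamma_pqq*(1)^2) = 516/12349
d^2q/dtau^2 = -(Gamma_qpp*(1)^2 + 2*Gamma_qpq*(1)*(1) + Gamma_qqq*(1)^2) = -16704/12349

Answer: Gamma_ppp = 5120/12349, Gamma_ppq = -3229/12349, Gamma_pqq = 822/12349, Gamma_qpp = 8864/12349, Gamma_qpq = 3440/12349, Gamma_qqq = 960/12349; accelerations (d^2p/dtau^2, d^2q/dtau^2) = (516/12349, -16704/12349)


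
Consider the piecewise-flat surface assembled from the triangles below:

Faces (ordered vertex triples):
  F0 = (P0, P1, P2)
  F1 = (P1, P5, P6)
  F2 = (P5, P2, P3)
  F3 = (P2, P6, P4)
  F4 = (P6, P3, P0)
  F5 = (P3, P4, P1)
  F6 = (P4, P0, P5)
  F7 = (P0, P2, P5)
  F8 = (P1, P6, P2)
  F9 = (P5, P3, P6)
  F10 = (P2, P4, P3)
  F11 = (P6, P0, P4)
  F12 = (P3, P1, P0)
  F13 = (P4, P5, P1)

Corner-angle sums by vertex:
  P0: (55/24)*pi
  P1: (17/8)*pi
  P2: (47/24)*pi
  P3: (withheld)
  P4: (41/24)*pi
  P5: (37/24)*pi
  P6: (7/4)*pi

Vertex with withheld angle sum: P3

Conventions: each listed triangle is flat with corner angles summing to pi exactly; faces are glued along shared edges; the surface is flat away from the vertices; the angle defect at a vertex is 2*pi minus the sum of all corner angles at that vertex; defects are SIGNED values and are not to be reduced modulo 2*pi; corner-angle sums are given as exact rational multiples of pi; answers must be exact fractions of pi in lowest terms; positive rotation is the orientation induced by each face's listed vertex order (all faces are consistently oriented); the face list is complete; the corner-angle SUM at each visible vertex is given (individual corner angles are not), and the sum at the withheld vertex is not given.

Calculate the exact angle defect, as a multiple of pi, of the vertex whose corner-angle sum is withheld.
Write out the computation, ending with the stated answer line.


V = 7, E = 21, F = 14; chi = V - E + F = 0
Gauss-Bonnet: total defect = 2*pi*chi = 0; visible defects sum to (5/8)*pi

Answer: defect(P3) = (-5/8)*pi


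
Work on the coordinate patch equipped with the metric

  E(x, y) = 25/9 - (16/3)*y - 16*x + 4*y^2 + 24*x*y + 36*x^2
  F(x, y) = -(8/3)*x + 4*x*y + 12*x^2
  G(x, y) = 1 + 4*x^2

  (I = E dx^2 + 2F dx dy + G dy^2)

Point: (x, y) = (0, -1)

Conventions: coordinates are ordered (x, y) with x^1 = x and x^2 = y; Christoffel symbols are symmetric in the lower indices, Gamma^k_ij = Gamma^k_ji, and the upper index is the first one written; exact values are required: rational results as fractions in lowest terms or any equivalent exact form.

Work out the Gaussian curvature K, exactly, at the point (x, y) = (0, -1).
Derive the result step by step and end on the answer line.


E = 109/9, F = 0, G = 1, EG - F^2 = 109/9 at the point
E_x = -40, E_y = -40/3, F_x = -20/3, F_y = 0, G_x = 0, G_y = 0
E_yy = 8, F_xy = 4, G_xx = 8
K follows from Brioschi's formula, (det M1 - det M2)/(EG - F^2)^2.
M1 = [[-E_yy/2 + F_xy - G_xx/2, E_x/2, F_x - E_y/2], [F_y - G_x/2, E, F], [G_y/2, F, G]] = [[-4, -20, 0], [0, 109/9, 0], [0, 0, 1]]; det M1 = -436/9
M2 = [[0, E_y/2, G_x/2], [E_y/2, E, F], [G_x/2, F, G]] = [[0, -20/3, 0], [-20/3, 109/9, 0], [0, 0, 1]]; det M2 = -400/9
det M1 - det M2 = -4; K = -4 / (109/9)^2 = -324/11881

Answer: K = -324/11881


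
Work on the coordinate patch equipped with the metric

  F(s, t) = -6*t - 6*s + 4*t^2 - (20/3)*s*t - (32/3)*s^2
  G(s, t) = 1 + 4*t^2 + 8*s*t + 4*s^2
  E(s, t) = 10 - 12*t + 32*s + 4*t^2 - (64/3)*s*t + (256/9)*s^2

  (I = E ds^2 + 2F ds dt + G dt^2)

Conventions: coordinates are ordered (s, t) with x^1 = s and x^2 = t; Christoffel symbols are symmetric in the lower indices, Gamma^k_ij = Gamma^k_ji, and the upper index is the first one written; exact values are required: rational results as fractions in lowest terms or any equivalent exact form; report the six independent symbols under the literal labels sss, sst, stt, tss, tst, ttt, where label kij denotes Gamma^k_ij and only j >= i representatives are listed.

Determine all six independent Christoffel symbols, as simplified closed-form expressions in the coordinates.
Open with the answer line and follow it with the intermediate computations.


Answer: Gamma_sss = (128*s - 48*t + 72)/(146*s^2 - 60*s*t + 144*s + 36*t^2 - 54*t + 45), Gamma_sst = (-48*s + 18*t - 27)/(146*s^2 - 60*s*t + 144*s + 36*t^2 - 54*t + 45), Gamma_stt = (-48*s + 18*t - 27)/(146*s^2 - 60*s*t + 144*s + 36*t^2 - 54*t + 45), Gamma_tss = (-48*s - 48*t)/(146*s^2 - 60*s*t + 144*s + 36*t^2 - 54*t + 45), Gamma_tst = (18*s + 18*t)/(146*s^2 - 60*s*t + 144*s + 36*t^2 - 54*t + 45), Gamma_ttt = (18*s + 18*t)/(146*s^2 - 60*s*t + 144*s + 36*t^2 - 54*t + 45)

E = 10 - 12*t + 32*s + 4*t^2 - (64/3)*s*t + (256/9)*s^2; F = -6*t - 6*s + 4*t^2 - (20/3)*s*t - (32/3)*s^2; G = 1 + 4*t^2 + 8*s*t + 4*s^2
Gamma^k_ij = (1/2) g^{kl} (d_i g_jl + d_j g_il - d_l g_ij), with g^inv = (1/(EG-F^2)) [[G, -F], [-F, E]]
first partials: E_s = 32 - (64/3)*t + (512/9)*s, E_t = -12 + 8*t - (64/3)*s, F_s = -6 - (20/3)*t - (64/3)*s, F_t = -6 + 8*t - (20/3)*s, G_s = 8*t + 8*s, G_t = 8*t + 8*s
D = EG - F^2 = 10 - 12*t + 32*s + 8*t^2 - (40/3)*s*t + (292/9)*s^2
expanded: Gamma^s_ss = (G E_s - 2F F_s + F E_t)/(2D), Gamma^s_st = (G E_t - F G_s)/(2D), Gamma^s_tt = (2G F_t - G G_s - F G_t)/(2D), Gamma^t_ss = (2E F_s - E E_t - F E_s)/(2D), Gamma^t_st = (E G_s - F E_t)/(2D), Gamma^t_tt = (E G_t - 2F F_t + F G_s)/(2D); substitute and cancel common factors


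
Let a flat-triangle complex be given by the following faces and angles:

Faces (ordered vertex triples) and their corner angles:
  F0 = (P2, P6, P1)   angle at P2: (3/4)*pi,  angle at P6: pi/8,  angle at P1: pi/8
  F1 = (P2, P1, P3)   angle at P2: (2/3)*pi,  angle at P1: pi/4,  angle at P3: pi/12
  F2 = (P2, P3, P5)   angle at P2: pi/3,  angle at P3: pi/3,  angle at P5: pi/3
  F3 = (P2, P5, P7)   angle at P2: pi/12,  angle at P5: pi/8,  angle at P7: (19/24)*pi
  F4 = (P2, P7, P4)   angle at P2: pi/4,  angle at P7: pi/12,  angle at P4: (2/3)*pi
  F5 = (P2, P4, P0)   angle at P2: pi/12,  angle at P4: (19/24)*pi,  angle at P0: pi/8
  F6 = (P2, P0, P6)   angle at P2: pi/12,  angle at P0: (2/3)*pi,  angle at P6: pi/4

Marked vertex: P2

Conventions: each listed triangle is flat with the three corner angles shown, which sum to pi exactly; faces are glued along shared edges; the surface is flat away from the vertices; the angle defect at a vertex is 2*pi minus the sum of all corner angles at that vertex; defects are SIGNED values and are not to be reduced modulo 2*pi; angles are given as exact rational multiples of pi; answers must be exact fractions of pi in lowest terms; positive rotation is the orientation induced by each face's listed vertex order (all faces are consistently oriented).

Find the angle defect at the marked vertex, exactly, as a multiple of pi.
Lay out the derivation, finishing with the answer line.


Sum of corner angles at P2: (9/4)*pi
defect = 2*pi - (9/4)*pi

Answer: defect(P2) = -pi/4


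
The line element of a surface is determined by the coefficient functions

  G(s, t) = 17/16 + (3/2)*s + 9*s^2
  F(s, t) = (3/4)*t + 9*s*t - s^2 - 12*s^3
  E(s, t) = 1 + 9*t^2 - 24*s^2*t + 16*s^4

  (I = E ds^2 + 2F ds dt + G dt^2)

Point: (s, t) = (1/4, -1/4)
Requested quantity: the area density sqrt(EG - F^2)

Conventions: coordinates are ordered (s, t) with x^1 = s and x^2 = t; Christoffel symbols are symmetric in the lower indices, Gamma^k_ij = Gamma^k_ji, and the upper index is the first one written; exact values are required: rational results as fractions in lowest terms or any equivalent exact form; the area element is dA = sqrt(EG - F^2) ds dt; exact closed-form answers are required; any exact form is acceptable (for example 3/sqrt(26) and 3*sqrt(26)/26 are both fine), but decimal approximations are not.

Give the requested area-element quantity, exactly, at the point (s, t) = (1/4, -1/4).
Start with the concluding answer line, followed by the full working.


Answer: sqrt(EG - F^2) = sqrt(3)

E = 2, F = -1, G = 2; EG - F^2 = 3


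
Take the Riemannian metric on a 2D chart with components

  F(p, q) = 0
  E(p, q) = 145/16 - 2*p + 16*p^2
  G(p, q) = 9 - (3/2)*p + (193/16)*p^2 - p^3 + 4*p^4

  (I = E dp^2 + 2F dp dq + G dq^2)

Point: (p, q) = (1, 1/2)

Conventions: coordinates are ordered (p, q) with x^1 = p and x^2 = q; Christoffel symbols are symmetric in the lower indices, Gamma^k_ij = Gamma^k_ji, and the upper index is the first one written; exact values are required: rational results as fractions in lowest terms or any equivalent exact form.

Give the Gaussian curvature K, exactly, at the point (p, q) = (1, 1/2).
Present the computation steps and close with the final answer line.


E = 369/16, F = 0, G = 361/16, EG - F^2 = 133209/256 at the point
E_p = 30, E_q = 0, F_p = 0, F_q = 0, G_p = 285/8, G_q = 0
E_qq = 0, F_pq = 0, G_pp = 529/8
K follows from Brioschi's formula, (det M1 - det M2)/(EG - F^2)^2.
M1 = [[-E_qq/2 + F_pq - G_pp/2, E_p/2, F_p - E_q/2], [F_q - G_p/2, E, F], [G_q/2, F, G]] = [[-529/16, 15, 0], [-285/16, 369/16, 0], [0, 0, 361/16]]; det M1 = -45775161/4096
M2 = [[0, E_q/2, G_p/2], [E_q/2, E, F], [G_p/2, F, G]] = [[0, 0, 285/16], [0, 369/16, 0], [285/16, 0, 361/16]]; det M2 = -29972025/4096
det M1 - det M2 = -61731/16; K = -61731/16 / (133209/256)^2 = -4096/287451

Answer: K = -4096/287451
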